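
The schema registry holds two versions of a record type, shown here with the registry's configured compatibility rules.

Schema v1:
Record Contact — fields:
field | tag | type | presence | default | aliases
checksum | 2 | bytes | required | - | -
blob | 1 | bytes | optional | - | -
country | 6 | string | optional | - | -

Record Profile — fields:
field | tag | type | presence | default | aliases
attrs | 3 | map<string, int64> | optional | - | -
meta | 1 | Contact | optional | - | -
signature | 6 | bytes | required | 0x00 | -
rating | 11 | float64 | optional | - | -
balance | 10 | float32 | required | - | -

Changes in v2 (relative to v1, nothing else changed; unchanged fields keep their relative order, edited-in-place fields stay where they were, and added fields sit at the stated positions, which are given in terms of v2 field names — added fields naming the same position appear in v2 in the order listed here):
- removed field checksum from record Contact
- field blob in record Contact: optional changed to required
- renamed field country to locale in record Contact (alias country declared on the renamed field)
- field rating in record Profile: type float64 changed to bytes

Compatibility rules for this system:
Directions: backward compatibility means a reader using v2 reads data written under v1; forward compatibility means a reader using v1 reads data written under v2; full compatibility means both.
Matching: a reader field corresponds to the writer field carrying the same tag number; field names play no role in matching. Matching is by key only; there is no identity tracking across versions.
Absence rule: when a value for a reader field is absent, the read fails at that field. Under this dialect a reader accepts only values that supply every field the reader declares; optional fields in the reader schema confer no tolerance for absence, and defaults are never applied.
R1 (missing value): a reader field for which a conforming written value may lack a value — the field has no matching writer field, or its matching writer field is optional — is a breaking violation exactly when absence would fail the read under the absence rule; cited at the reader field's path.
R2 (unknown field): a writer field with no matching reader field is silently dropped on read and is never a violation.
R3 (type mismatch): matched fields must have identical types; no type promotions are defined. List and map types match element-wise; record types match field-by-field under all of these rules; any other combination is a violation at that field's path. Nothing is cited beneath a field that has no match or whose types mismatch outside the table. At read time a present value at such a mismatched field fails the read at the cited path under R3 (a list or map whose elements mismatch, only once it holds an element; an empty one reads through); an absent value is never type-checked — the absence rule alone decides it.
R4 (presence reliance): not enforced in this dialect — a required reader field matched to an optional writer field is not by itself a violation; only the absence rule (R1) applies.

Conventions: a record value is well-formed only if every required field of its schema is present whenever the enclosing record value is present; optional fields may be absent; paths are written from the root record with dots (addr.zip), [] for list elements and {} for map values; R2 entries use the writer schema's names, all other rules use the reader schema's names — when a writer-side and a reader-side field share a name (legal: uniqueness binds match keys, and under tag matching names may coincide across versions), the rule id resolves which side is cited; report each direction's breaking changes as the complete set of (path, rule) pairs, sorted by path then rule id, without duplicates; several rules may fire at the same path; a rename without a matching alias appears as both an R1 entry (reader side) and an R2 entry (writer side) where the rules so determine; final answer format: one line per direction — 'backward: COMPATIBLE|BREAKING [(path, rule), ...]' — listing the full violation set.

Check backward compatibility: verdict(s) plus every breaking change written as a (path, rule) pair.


backward: BREAKING [(attrs, R1), (meta, R1), (meta.blob, R1), (meta.locale, R1), (rating, R1), (rating, R3)]

the writer's type comes first in each Profile pair
backward pass over Profile, reader schema v2, writer schema v1:
  attrs <- attrs (map<string, int64> -> map<string, int64>, writer optional)
  meta <- meta (Contact -> Contact, writer optional)
  signature <- signature (bytes -> bytes, writer required)
  rating <- rating (float64 -> bytes, writer optional)
  balance <- balance (float32 -> float32, writer required)
  meta.blob <- meta.blob (bytes -> bytes, writer optional)
  meta.locale <- meta.country (string -> string, writer optional)
  meta.checksum (writer side), unknown to reader
  R1 fires at attrs
  R1 fires at meta
  R1 fires at meta.blob
  R1 fires at meta.locale
  R1 fires at rating
  R3 fires at rating
  => backward: BREAKING (6)
checking off the Profile differences that do not matter here:
  removed field checksum from record Contact -> affects forward compatibility only, which is not asked
  field blob in record Contact: optional changed to required -> affects forward compatibility only, which is not asked


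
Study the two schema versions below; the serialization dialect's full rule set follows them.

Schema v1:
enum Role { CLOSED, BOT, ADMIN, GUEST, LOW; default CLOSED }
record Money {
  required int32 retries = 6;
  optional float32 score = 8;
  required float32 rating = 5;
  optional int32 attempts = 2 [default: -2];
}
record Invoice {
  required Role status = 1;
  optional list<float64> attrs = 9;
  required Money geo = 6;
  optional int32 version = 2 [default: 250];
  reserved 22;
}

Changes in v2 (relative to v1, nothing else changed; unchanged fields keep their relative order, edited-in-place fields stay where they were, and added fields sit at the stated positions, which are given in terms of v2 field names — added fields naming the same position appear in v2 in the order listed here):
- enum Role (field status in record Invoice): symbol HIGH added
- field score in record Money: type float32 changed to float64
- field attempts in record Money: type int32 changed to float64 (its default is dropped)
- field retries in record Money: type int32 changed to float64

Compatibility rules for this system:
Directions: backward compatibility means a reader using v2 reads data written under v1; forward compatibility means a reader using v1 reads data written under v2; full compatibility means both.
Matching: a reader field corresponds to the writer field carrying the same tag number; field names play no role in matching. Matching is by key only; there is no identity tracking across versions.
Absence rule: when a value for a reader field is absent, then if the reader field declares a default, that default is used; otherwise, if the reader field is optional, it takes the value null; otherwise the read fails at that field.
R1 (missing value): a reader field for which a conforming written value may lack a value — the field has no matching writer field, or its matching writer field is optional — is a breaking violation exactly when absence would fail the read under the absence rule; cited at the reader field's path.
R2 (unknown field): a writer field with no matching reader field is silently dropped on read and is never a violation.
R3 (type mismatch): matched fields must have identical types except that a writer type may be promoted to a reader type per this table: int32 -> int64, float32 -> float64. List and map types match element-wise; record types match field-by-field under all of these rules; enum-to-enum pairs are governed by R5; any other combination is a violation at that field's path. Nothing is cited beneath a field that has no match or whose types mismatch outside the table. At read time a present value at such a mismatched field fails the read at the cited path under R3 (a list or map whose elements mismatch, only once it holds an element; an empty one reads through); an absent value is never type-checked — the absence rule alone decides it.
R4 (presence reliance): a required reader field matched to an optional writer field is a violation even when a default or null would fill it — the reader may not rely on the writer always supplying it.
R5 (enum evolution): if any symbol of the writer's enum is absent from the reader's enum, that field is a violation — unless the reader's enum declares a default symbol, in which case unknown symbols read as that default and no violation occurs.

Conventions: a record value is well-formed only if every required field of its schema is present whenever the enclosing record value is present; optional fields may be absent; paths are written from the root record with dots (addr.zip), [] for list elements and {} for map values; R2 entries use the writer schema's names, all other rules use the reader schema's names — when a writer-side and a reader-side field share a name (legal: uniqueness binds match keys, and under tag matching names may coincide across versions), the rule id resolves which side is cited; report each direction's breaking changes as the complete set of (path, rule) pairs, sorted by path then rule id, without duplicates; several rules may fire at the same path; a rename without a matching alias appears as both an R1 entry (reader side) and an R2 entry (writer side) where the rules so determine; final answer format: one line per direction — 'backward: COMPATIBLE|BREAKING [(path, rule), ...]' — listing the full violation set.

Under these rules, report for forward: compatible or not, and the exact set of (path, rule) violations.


forward: BREAKING [(geo.attempts, R3), (geo.retries, R3), (geo.score, R3)]

each type pair in Invoice: writer, then reader
forward on Invoice — v1 reading data written by v2:
  writer required, Role -> Role: reader status maps from writer status
  writer optional, list<float64> -> list<float64>: reader attrs maps from writer attrs
  writer required, Money -> Money: reader geo maps from writer geo
  writer optional, int32 -> int32: reader version maps from writer version
  writer required, float64 -> int32: reader geo.retries maps from writer geo.retries
  writer optional, float64 -> float32: reader geo.score maps from writer geo.score
  writer required, float32 -> float32: reader geo.rating maps from writer geo.rating
  writer optional, float64 -> int32: reader geo.attempts maps from writer geo.attempts
  rule R3 violated at geo.attempts
  rule R3 violated at geo.retries
  rule R3 violated at geo.score
  => 3 violation(s): forward is BREAKING for Invoice
the other Invoice changes do not affect what is asked:
  enum Role (field status in record Invoice): symbol HIGH added -> inert for the asked Invoice verdict: nothing fires


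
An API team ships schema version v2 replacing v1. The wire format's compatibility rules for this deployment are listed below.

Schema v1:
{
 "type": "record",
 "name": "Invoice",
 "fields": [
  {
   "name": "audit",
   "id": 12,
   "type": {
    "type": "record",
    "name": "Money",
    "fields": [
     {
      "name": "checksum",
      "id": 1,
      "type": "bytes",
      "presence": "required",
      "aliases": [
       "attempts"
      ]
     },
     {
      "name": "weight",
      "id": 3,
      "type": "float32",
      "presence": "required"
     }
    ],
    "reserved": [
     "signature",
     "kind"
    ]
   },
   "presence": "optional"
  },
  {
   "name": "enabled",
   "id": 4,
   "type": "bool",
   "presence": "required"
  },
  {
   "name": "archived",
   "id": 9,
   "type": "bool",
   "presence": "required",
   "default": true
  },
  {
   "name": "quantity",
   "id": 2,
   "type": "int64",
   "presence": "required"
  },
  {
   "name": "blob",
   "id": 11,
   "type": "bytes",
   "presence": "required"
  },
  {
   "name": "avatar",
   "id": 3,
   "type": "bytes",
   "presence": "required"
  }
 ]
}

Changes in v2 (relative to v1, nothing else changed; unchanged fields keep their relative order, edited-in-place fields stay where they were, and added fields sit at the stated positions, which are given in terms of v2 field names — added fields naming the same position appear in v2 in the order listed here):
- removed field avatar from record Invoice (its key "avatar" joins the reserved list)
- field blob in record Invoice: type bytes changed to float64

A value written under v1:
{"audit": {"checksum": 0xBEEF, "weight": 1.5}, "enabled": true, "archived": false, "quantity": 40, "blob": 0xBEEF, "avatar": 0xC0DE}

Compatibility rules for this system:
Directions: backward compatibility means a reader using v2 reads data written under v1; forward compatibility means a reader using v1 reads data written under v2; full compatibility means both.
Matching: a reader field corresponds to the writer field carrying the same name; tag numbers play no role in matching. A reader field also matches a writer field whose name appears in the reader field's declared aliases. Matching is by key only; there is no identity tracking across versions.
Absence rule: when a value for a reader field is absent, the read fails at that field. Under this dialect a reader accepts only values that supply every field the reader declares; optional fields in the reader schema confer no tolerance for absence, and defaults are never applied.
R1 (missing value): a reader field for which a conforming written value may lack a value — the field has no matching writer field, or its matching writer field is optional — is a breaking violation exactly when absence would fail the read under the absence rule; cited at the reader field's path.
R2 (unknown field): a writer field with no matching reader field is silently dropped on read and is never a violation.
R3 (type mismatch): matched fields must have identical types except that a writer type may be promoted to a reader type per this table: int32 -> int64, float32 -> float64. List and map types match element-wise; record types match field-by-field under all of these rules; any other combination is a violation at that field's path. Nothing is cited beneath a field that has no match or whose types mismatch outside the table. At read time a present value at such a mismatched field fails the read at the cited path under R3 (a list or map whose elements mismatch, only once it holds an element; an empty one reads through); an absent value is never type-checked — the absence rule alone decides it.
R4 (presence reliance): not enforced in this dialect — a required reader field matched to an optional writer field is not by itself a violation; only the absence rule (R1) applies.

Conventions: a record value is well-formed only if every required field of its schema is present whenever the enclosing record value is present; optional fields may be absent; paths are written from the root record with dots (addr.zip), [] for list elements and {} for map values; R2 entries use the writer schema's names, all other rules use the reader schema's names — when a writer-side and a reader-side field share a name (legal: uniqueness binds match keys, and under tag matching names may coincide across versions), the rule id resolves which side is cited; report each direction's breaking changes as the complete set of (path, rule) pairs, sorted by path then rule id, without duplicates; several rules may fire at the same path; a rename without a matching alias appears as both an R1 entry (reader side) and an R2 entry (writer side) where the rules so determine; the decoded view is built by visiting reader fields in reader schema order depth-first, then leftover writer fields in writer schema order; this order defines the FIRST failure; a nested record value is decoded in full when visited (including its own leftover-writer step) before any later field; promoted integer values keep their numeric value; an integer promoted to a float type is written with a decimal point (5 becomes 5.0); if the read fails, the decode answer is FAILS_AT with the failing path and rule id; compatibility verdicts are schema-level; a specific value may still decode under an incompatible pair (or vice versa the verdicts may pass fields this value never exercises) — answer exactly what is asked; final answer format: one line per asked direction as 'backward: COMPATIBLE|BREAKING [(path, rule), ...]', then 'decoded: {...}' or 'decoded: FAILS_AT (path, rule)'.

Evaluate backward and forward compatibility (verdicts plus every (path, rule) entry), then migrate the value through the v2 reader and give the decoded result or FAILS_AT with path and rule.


backward: BREAKING [(audit, R1), (blob, R3)]; forward: BREAKING [(audit, R1), (avatar, R1), (blob, R3)]; decoded: FAILS_AT (blob, R3)

the writer's type comes first in each Invoice pair
backward pass over Invoice, reader schema v2, writer schema v1:
  audit: paired with writer audit (Money -> Money; writer optional)
  enabled: paired with writer enabled (bool -> bool; writer required)
  archived: paired with writer archived (bool -> bool; writer required)
  quantity: paired with writer quantity (int64 -> int64; writer required)
  blob: paired with writer blob (bytes -> float64; writer required)
  leftover writer field: avatar
  audit.checksum: paired with writer audit.checksum (bytes -> bytes; writer required)
  audit.weight: paired with writer audit.weight (float32 -> float32; writer required)
  breaking: (audit, R1)
  breaking: (blob, R3)
  => backward: BREAKING (2)
forward pass over Invoice, reader schema v1, writer schema v2:
  audit: paired with writer audit (Money -> Money; writer optional)
  enabled: paired with writer enabled (bool -> bool; writer required)
  archived: paired with writer archived (bool -> bool; writer required)
  quantity: paired with writer quantity (int64 -> int64; writer required)
  blob: paired with writer blob (float64 -> bytes; writer required)
  avatar: no writer-side match
  audit.checksum: paired with writer audit.checksum (bytes -> bytes; writer required)
  audit.weight: paired with writer audit.weight (float32 -> float32; writer required)
  breaking: (audit, R1)
  breaking: (avatar, R1)
  breaking: (blob, R3)
  => forward: BREAKING (3)
migrating the Invoice value to v2:
  audit.checksum := 0xBEEF
  audit.weight := 1.5
  enabled := true
  archived := false
  quantity := 40
  read fails at blob under R3
  => FAILS_AT (blob, R3)


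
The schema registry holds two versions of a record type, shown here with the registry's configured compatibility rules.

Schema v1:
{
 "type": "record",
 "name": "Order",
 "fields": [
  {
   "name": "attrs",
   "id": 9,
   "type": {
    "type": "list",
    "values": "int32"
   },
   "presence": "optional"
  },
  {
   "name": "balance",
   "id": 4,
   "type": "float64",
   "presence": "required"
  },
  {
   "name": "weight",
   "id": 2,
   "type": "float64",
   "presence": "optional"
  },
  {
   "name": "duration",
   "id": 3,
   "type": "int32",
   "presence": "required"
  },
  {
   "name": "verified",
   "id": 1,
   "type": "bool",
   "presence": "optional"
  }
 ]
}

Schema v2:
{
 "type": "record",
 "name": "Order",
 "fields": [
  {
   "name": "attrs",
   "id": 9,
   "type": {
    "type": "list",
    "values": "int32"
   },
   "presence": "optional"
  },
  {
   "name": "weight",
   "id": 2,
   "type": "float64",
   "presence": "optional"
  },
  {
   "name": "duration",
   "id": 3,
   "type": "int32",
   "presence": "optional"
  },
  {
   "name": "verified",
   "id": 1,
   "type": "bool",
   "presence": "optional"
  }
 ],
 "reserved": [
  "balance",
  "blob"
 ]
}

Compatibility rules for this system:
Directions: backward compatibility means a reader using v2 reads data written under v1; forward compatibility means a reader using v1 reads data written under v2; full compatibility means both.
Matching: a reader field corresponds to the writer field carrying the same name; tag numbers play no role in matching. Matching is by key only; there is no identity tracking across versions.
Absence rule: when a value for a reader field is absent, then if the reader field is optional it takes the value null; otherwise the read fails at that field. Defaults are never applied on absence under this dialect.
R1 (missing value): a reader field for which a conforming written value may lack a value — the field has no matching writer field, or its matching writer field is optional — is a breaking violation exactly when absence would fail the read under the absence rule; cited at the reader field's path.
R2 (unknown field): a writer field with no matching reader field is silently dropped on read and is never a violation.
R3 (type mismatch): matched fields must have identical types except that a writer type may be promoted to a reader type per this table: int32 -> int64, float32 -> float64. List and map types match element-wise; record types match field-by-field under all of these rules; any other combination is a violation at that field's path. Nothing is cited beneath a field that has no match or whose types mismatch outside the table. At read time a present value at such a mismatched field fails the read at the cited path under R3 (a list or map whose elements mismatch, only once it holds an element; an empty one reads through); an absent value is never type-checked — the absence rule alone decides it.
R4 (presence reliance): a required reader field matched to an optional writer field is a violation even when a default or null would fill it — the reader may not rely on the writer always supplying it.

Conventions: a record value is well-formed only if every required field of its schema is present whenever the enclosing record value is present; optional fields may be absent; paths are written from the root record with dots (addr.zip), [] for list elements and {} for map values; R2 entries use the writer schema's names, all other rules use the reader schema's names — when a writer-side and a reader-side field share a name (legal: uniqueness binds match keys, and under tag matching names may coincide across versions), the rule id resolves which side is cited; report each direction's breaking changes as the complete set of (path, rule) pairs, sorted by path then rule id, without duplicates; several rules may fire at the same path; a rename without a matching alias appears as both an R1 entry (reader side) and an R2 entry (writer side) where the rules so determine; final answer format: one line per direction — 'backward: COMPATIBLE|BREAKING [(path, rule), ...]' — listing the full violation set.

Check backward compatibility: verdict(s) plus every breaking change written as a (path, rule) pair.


backward: COMPATIBLE []

the writer's type comes first in each Order pair
backward pass over Order, reader schema v2, writer schema v1:
  writer optional, list<int32> -> list<int32>: reader attrs maps from writer attrs
  writer optional, float64 -> float64: reader weight maps from writer weight
  writer required, int32 -> int32: reader duration maps from writer duration
  writer optional, bool -> bool: reader verified maps from writer verified
  leftover writer field: balance
  => backward verdict for Order: COMPATIBLE, no violations
diffs on Order not affecting the asked answer:
  removed field balance from record Order (its key "balance" joins the reserved list) -> its effect on Order is confined to the forward direction, not asked
  field duration in record Order: required changed to optional -> its effect on Order is confined to the forward direction, not asked


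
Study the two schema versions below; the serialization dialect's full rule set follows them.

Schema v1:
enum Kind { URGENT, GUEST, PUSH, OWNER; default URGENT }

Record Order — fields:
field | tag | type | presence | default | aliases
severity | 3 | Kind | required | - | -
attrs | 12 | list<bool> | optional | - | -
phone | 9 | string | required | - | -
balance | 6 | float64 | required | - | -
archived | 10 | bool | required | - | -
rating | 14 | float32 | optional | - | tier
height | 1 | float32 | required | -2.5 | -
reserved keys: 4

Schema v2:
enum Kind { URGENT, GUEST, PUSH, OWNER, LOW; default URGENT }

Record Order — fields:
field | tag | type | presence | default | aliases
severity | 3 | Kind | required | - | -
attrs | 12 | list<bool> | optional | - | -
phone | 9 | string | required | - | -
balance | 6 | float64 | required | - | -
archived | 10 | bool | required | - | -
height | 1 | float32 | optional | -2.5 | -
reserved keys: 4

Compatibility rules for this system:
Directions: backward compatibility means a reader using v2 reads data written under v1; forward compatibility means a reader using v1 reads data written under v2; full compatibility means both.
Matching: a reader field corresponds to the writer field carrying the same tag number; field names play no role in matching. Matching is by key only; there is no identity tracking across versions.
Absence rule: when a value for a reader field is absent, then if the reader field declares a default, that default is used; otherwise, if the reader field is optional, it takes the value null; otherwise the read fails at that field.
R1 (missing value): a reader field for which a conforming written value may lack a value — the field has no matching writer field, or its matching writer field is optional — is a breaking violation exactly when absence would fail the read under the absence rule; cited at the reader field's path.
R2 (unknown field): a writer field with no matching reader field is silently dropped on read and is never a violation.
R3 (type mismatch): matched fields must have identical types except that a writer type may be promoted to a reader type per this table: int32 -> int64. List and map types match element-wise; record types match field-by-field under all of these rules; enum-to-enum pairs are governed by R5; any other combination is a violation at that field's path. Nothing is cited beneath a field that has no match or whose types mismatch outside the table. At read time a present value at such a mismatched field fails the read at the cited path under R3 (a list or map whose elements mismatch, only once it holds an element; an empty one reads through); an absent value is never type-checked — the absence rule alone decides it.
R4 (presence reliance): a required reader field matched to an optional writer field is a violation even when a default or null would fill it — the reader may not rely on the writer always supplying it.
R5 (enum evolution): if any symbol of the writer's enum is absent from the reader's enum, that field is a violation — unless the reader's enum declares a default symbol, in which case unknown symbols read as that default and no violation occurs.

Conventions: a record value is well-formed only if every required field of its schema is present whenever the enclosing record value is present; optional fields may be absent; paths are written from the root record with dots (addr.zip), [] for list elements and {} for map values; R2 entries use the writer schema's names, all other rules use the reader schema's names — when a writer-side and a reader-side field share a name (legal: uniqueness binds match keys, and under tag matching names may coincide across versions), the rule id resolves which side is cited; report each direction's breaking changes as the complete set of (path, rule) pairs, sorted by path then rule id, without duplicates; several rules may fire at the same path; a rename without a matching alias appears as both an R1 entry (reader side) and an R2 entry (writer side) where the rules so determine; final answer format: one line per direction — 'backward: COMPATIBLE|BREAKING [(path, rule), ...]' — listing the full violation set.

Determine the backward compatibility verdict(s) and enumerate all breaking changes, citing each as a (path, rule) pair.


backward: COMPATIBLE []

the writer's type comes first in each Order pair
backward analysis of Order with v2 as reader and v1 as writer:
  severity <- severity (Kind -> Kind, writer required)
  attrs <- attrs (list<bool> -> list<bool>, writer optional)
  phone <- phone (string -> string, writer required)
  balance <- balance (float64 -> float64, writer required)
  archived <- archived (bool -> bool, writer required)
  height <- height (float32 -> float32, writer required)
  rating (writer side), unknown to reader
  nothing fires on Order: backward is COMPATIBLE
checking off the Order differences that do not matter here:
  removed field rating from record Order -> inert for the asked Order verdict: nothing fires
  field height in record Order: required changed to optional -> matters only for Order's forward compatibility — outside the asked direction
  enum Kind (field severity in record Order): symbol LOW added -> inert for the asked Order verdict: nothing fires


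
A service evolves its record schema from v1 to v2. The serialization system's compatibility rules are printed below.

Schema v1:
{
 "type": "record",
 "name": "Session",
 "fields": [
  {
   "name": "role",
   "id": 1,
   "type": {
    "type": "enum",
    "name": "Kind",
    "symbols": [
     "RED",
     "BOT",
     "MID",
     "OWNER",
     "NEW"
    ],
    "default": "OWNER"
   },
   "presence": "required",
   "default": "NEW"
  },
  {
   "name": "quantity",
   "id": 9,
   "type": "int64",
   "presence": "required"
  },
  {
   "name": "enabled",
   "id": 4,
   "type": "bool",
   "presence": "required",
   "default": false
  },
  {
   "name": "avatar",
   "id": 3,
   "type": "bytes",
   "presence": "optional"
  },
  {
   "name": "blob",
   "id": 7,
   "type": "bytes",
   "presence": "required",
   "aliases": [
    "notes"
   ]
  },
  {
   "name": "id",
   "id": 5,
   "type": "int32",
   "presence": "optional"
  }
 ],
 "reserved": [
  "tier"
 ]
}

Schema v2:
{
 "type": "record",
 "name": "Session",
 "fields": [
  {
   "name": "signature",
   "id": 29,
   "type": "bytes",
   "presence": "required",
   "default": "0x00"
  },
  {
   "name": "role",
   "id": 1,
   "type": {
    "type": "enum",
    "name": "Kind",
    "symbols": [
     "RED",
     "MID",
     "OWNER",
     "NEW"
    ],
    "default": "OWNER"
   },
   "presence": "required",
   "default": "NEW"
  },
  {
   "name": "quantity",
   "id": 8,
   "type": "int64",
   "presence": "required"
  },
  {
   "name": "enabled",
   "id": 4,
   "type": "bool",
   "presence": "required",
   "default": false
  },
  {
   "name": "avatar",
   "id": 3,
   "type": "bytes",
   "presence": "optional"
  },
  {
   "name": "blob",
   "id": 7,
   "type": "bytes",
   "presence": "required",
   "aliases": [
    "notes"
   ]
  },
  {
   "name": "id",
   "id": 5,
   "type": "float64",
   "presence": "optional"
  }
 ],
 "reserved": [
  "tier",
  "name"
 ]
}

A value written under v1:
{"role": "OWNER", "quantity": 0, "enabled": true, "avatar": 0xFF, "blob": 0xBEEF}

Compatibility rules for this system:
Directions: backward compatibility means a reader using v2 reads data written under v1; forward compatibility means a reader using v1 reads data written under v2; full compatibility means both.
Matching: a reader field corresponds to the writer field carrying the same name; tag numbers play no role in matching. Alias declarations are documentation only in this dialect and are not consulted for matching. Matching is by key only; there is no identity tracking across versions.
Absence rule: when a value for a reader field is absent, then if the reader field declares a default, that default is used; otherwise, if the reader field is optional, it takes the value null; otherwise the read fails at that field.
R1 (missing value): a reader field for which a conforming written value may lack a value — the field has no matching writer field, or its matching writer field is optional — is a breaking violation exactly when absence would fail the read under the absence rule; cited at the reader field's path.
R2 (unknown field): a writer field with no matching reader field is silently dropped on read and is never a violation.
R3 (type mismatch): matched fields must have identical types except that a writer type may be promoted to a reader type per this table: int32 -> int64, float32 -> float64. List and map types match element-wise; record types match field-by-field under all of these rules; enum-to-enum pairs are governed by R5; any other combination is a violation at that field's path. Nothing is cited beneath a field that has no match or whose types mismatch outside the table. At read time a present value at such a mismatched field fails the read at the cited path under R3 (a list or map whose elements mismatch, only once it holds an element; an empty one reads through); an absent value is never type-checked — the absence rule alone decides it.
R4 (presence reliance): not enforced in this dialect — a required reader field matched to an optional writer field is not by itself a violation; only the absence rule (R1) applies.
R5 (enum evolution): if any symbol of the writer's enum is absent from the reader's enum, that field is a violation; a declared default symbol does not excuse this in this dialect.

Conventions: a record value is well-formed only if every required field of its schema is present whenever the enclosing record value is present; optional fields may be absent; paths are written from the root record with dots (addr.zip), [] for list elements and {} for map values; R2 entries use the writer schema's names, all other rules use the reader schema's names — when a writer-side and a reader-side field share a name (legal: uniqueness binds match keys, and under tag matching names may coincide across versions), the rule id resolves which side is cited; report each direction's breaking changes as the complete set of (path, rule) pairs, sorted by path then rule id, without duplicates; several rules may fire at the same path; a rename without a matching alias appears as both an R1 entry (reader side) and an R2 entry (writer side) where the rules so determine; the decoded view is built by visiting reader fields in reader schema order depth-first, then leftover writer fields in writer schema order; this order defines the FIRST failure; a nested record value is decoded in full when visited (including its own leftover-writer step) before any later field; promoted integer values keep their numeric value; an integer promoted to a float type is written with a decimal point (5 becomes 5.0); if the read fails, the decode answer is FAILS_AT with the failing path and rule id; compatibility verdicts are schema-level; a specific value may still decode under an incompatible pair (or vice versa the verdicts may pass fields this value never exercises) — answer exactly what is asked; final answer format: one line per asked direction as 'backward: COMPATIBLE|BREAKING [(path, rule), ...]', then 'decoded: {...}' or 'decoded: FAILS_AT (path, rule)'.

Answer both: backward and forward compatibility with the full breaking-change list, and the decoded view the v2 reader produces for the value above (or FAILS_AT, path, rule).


backward: BREAKING [(id, R3), (role, R5)]; forward: BREAKING [(id, R3)]; decoded: {"signature": 0x00, "role": "OWNER", "quantity": 0, "enabled": true, "avatar": 0xFF, "blob": 0xBEEF, "id": null}

the writer's type comes first in each Session pair
checking backward for Session: reader v2 against writer v1:
  signature has no writer counterpart
  role <- role (Kind -> Kind, writer required)
  quantity <- quantity (int64 -> int64, writer required)
  enabled <- enabled (bool -> bool, writer required)
  avatar <- avatar (bytes -> bytes, writer optional)
  blob <- blob (bytes -> bytes, writer required)
  id <- id (int32 -> float64, writer optional)
  breaking: (id, R3)
  breaking: (role, R5)
  => backward: BREAKING (2)
checking forward for Session: reader v1 against writer v2:
  role <- role (Kind -> Kind, writer required)
  quantity <- quantity (int64 -> int64, writer required)
  enabled <- enabled (bool -> bool, writer required)
  avatar <- avatar (bytes -> bytes, writer optional)
  blob <- blob (bytes -> bytes, writer required)
  id <- id (float64 -> int32, writer optional)
  signature (writer side), unknown to reader
  breaking: (id, R3)
  => forward: BREAKING (1)
decode (reader v2):
  signature := 0x00 (missing; default applied)
  role := "OWNER"
  quantity := 0
  enabled := true
  avatar := 0xFF
  blob := 0xBEEF
  id := null (missing; optional => null)
  => decoded: {"signature": 0x00, "role": "OWNER", "quantity": 0, "enabled": true, "avatar": 0xFF, "blob": 0xBEEF, "id": null}


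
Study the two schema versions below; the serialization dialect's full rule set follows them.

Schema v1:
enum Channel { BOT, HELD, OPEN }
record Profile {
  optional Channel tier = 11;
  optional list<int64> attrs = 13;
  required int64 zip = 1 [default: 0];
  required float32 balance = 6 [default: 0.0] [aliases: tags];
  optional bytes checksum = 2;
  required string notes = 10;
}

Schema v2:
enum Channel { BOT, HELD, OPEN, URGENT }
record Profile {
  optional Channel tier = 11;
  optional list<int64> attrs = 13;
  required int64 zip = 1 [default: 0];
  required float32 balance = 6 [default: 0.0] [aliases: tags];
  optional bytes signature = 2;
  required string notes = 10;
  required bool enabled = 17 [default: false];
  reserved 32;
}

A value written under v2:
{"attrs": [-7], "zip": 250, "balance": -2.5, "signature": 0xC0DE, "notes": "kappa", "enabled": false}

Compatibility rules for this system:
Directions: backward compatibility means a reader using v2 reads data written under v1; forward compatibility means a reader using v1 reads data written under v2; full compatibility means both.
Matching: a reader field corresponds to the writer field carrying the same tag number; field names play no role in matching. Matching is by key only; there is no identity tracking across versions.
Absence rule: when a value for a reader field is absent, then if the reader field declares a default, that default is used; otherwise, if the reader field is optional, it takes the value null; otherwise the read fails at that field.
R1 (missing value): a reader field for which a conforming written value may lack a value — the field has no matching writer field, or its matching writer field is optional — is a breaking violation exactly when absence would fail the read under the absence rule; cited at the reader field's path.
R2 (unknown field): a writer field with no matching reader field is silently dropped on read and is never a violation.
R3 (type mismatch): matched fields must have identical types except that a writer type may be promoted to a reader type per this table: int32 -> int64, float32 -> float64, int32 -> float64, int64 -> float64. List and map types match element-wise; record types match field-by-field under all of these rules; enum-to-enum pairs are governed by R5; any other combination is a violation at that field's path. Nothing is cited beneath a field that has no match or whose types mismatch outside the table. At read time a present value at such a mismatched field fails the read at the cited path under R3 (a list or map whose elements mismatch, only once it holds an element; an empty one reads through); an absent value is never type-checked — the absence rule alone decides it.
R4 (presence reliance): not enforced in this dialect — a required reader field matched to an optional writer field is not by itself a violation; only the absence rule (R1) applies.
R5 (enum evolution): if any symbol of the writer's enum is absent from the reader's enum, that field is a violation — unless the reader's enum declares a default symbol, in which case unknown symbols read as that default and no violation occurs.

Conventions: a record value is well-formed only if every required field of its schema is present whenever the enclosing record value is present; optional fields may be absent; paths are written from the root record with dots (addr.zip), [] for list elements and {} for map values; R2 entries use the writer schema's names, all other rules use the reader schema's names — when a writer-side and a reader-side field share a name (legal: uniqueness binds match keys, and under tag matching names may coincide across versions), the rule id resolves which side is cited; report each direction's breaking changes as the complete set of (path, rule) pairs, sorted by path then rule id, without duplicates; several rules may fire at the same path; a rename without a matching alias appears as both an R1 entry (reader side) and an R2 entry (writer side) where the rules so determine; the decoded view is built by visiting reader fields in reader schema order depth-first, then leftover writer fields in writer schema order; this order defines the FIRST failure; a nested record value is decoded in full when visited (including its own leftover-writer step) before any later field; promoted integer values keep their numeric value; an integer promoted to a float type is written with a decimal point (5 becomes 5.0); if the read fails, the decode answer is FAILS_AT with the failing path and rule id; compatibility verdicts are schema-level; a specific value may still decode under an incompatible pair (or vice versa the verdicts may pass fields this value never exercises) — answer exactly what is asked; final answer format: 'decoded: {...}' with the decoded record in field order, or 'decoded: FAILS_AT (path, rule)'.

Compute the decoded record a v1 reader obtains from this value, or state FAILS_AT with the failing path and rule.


decoded: {"tier": null, "attrs": [-7], "zip": 250, "balance": -2.5, "checksum": 0xC0DE, "notes": "kappa"}

the writer's type comes first in each Profile pair
decode walk for Profile under reader schema v1:
  tier := null (absent, optional -> null)
  attrs := [-7]
  zip := 250
  balance := -2.5
  checksum := 0xC0DE (from writer signature)
  notes := "kappa"
  writer enabled: unknown -> dropped
  => decoded: {"tier": null, "attrs": [-7], "zip": 250, "balance": -2.5, "checksum": 0xC0DE, "notes": "kappa"}
ruling out the remaining Profile differences:
  enum Channel (field tier in record Profile): symbol URGENT added -> shifts the Profile verdicts, not this decode
  renamed field checksum to signature in record Profile -> triggers nothing under the printed rules; the Profile answer is the same either way
  added field enabled to record Profile: required bool, tag 17, default false (in v2 it sits last) -> triggers nothing under the printed rules; the Profile answer is the same either way
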